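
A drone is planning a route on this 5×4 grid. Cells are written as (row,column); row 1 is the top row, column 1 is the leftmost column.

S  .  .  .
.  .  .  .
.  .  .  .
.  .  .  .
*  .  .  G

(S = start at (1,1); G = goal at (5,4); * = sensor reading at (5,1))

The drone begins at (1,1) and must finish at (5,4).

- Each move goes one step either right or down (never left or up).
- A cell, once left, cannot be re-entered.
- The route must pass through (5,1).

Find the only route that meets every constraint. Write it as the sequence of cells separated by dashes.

(1,1) - (2,1) - (3,1) - (4,1) - (5,1) - (5,2) - (5,3) - (5,4)

Moves only go right or down, so the column and row indices never decrease.
Route from (1,1): 4× down (reaching (5,1)), 3× right (reaching (5,4)) — 7 moves in all.
Check: all required cells visited.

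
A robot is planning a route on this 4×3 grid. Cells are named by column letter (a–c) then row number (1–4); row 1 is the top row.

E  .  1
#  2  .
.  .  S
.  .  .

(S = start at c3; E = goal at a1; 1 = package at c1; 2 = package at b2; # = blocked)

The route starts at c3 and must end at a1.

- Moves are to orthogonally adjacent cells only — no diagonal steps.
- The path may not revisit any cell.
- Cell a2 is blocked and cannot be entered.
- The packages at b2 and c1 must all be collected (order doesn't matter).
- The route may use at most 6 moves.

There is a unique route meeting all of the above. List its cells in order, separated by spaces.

c3 b3 b2 c2 c1 b1 a1

The 6-move cap with required stops at b2, c1 leaves no slack for detours.
Route from c3: left to b3, up to b2, right to c2, up to c1, 2× left (reaching a1) — 6 moves in all.
Check: all required cells visited; 6 ≤ 6 moves.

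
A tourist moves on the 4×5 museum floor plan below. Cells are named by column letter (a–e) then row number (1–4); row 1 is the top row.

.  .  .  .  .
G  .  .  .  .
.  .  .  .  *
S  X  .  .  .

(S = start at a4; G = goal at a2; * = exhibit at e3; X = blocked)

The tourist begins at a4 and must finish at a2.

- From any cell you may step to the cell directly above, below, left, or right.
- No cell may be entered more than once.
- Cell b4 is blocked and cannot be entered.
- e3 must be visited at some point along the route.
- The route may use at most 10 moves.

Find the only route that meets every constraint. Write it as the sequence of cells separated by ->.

The budget equals the shortest possible length, so every move has to be on a shortest route through the required cells.
Route from a4: up to a3, 4× right (reaching e3), up to e2, 4× left (reaching a2) — 10 moves in all.
Check: all required cells visited; 10 ≤ 10 moves.

a4 -> a3 -> b3 -> c3 -> d3 -> e3 -> e2 -> d2 -> c2 -> b2 -> a2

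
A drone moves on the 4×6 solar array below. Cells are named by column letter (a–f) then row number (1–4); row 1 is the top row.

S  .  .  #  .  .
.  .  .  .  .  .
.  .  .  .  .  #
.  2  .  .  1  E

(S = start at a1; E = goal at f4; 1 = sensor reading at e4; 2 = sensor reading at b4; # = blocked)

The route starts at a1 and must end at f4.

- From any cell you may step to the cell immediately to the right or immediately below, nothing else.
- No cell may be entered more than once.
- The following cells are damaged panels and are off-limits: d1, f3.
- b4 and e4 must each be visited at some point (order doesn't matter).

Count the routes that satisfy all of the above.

4

A right/down-only route from a1 to f4 makes exactly 3 down-moves and 5 right-moves in some order.
With no other constraints that would be C(8,3) = 56 routes.
A monotone route can only reach the required cells in the order b4, e4, so split there and multiply the segment counts (each segment already excludes blocked cells): a1→b4: 4; b4→e4: 1; e4→f4: 1; product = 4.
That gives 4 routes.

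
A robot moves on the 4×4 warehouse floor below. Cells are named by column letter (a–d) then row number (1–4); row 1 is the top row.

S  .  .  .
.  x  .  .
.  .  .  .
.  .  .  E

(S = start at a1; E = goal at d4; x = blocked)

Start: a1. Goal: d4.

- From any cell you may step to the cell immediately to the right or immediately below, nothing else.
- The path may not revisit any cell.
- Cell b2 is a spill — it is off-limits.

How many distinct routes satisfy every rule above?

A right/down-only route from a1 to d4 makes exactly 3 down-moves and 3 right-moves in some order.
With no other constraints that would be C(6,3) = 20 routes.
Subtract routes through each blocked cell (inclusion–exclusion for overlaps): − through b2: 12 → 8.
That gives 8 routes.

8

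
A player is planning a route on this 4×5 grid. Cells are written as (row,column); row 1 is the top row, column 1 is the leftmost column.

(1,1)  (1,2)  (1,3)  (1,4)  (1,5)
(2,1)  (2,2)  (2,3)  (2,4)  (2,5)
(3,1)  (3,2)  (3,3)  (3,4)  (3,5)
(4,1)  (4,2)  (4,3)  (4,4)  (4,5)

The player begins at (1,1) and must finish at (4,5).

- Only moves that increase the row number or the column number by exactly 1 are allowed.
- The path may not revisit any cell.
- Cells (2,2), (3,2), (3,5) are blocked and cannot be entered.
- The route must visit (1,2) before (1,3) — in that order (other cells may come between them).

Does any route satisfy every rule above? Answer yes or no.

yes

One route that works: (1,1) → (1,2) → (1,3) → (2,3) → (3,3) → (4,3) → (4,4) → (4,5).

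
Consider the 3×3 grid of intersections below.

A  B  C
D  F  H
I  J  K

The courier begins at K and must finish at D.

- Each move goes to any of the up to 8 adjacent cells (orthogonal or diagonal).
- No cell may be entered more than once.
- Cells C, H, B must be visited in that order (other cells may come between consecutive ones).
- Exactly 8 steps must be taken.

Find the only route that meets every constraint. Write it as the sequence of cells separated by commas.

The waypoints must appear in the order C, H, B, with no cell reused.
Route from K: left 2 to I, up-right 2 to C, down 1 to H, up-left 1 to B, left 1 to A, down 1 to D — 8 moves in all.
Check: order respected (C at step 4, H at step 5, B at step 6); 8 moves as required.

K, J, I, F, C, H, B, A, D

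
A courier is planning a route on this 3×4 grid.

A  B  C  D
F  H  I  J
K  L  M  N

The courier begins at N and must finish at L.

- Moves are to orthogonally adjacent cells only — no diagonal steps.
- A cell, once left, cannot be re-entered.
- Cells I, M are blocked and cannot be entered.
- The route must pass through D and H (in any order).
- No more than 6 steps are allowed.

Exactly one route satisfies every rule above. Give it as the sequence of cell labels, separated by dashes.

The 6-move cap with required stops at D, H leaves no slack for detours.
Route from N: 2× up (reaching D), 2× left (reaching B), 2× down (reaching L) — 6 moves in all.
Check: all required cells visited; 6 ≤ 6 moves.

N - J - D - C - B - H - L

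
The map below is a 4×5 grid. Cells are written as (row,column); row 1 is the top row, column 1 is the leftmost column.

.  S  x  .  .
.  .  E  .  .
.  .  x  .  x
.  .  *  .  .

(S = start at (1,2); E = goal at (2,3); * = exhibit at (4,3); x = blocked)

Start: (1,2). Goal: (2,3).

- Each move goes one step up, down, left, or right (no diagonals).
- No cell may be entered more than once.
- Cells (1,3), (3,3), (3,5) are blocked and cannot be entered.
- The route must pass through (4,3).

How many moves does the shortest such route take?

8

Any route passes through (4,3) somewhere between (1,2) and (2,3). Summing Manhattan distances along the two legs ((1,2) → (4,3) → (2,3)) gives a lower bound of 4 + 2 = 6 moves.
That bound ignores the blocked cells. Measuring each leg by the fewest moves that actually steer around them ((1,2)→(4,3): 4; (4,3)→(2,3): 4) raises the lower bound to 8.
A route of 8 moves exists: (1,2) → (2,2) → (3,2) → (4,2) → (4,3) → (4,4) → (3,4) → (2,4) → (2,3).
Since 8 matches that lower bound, it is optimal.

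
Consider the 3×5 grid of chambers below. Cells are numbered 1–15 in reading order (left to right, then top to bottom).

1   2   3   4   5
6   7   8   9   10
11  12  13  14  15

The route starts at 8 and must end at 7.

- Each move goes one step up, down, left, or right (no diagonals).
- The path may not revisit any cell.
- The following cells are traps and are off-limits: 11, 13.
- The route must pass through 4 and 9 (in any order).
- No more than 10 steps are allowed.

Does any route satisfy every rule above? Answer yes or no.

One route that works: 8 → 9 → 4 → 3 → 2 → 7.

yes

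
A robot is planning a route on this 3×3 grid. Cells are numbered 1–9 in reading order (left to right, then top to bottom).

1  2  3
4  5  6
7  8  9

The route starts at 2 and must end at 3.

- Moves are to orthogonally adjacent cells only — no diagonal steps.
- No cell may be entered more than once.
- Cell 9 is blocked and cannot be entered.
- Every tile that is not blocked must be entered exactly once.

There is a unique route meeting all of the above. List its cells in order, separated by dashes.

Need to visit all 8 open cells exactly once, starting at 2 and ending at 3.
Cell 1 has only two open neighbours (4 and 2), so the path must pass straight through it: one of those is the cell it's entered from and the other is where it exits.
Route from 2: left 1 to 1, down 2 to 7, right 1 to 8, up 1 to 5, right 1 to 6, up 1 to 3 — 7 moves in all.
Check: all 8 open cells covered.

2 - 1 - 4 - 7 - 8 - 5 - 6 - 3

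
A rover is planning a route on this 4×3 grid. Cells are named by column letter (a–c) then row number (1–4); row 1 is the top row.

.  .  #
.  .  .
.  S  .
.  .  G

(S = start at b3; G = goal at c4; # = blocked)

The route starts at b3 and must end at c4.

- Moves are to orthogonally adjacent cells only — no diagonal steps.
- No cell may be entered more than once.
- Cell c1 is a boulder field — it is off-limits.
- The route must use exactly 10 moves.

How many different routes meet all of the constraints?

Need simple routes of exactly 10 moves from b3 to c4 (Manhattan distance 2, so 4 moves are spent on a detour and 4 undoing it).
Enumerating: b3 b4 a4 a3 a2 a1 b1 b2 c2 c3 c4 | b3 c3 c2 b2 b1 a1 a2 a3 a4 b4 c4.
That gives 2 routes.

2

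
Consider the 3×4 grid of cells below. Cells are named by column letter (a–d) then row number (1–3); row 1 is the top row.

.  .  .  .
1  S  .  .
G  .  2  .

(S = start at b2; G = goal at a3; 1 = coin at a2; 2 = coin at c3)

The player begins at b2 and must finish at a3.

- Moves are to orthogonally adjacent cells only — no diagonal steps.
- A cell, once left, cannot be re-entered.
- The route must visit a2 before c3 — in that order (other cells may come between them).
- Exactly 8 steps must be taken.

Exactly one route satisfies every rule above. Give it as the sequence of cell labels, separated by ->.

b2 -> a2 -> a1 -> b1 -> c1 -> c2 -> c3 -> b3 -> a3

The waypoints must appear in the order a2, c3, with no cell reused.
Route from b2: left 1 to a2, up 1 to a1, right 2 to c1, down 2 to c3, left 2 to a3 — 8 moves in all.
Check: order respected (1 at step 1, 2 at step 6); 8 moves as required.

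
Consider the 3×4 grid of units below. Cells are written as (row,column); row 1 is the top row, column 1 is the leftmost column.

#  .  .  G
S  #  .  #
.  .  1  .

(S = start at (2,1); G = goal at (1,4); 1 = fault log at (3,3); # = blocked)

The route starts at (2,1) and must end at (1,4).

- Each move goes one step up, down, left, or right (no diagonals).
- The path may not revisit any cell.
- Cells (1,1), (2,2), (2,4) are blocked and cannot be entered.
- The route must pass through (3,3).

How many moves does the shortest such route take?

6

Any route passes through (3,3) somewhere between (2,1) and (1,4). Summing Manhattan distances along the two legs ((2,1) → (3,3) → (1,4)) gives a lower bound of 3 + 3 = 6 moves.
A route of 6 moves achieves this: (2,1) → (3,1) → (3,2) → (3,3) → (2,3) → (1,3) → (1,4).
Since 6 matches the lower bound, it is optimal.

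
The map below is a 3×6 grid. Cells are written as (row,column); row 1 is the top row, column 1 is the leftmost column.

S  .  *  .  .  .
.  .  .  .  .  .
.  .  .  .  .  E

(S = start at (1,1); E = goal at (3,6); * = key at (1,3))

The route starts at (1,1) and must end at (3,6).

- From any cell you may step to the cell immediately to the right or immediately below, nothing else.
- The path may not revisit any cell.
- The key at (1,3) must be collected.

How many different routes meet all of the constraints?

A right/down-only route from (1,1) to (3,6) makes exactly 2 down-moves and 5 right-moves in some order.
With no other constraints that would be C(7,2) = 21 routes.
Split at (1,3) and multiply the segment counts: (1,1)→(1,3): 1; (1,3)→(3,6): 10; product = 10.
That gives 10 routes.

10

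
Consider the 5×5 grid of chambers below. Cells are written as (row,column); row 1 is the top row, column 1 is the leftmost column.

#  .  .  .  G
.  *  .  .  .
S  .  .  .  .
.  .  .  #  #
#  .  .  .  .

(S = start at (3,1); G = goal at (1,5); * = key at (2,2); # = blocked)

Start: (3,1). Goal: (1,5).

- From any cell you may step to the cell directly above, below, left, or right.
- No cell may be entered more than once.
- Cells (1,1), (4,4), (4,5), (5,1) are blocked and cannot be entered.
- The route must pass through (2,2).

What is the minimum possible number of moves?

Any route passes through (2,2) somewhere between (3,1) and (1,5). Summing Manhattan distances along the two legs ((3,1) → (2,2) → (1,5)) gives a lower bound of 2 + 4 = 6 moves.
A route of 6 moves achieves this: (3,1) → (2,1) → (2,2) → (1,2) → (1,3) → (1,4) → (1,5).
Since 6 matches the lower bound, it is optimal.

6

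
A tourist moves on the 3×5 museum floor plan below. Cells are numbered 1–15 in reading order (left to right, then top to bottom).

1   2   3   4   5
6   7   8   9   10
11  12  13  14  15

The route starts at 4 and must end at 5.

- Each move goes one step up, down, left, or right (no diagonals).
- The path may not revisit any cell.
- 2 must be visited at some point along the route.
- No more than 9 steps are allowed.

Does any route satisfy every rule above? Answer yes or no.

One route that works: 4 → 3 → 2 → 7 → 8 → 9 → 10 → 5.

yes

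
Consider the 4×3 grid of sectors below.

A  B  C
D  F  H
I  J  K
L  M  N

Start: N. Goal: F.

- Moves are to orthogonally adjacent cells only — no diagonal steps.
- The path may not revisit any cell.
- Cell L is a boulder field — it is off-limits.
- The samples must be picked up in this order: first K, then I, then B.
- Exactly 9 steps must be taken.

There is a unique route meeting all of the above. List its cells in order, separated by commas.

N, K, J, I, D, A, B, C, H, F

The waypoints must appear in the order K, I, B, with no cell reused.
Route from N: up to K, 2× left (reaching I), 2× up (reaching A), 2× right (reaching C), down to H, left to F — 9 moves in all.
Check: order respected (K at step 1, I at step 3, B at step 6); 9 moves as required.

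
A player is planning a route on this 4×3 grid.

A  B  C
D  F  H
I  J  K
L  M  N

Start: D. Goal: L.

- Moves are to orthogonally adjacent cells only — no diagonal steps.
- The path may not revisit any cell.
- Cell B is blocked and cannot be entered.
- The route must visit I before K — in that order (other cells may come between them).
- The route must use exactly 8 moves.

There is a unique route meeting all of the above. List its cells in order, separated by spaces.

The waypoints must appear in the order I, K, with no cell reused.
Route from D: down 1 to I, right 1 to J, up 1 to F, right 1 to H, down 2 to N, left 2 to L — 8 moves in all.
Check: order respected (I at step 1, K at step 5); 8 moves as required.

D I J F H K N M L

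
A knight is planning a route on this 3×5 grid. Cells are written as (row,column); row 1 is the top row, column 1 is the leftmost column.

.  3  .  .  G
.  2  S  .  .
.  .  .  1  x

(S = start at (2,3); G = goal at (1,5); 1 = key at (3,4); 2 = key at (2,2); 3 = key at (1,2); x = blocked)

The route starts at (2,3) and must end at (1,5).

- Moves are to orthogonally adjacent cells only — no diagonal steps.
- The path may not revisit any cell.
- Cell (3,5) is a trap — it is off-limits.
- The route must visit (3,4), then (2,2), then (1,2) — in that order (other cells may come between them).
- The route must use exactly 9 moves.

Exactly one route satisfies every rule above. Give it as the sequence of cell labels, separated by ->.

The waypoints must appear in the order (3,4), (2,2), (1,2), with no cell reused.
Route from (2,3): right 1 to (2,4), down 1 to (3,4), left 2 to (3,2), up 2 to (1,2), right 3 to (1,5) — 9 moves in all.
Check: order respected (1 at step 2, 2 at step 5, 3 at step 6); 9 moves as required.

(2,3) -> (2,4) -> (3,4) -> (3,3) -> (3,2) -> (2,2) -> (1,2) -> (1,3) -> (1,4) -> (1,5)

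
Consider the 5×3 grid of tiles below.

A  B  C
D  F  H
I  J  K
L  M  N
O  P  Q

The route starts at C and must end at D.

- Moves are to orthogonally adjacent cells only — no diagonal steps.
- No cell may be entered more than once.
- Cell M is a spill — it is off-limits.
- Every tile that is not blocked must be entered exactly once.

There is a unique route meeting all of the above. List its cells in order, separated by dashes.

C - H - K - N - Q - P - O - L - I - J - F - B - A - D

Need to visit all 14 open cells exactly once, starting at C and ending at D.
Cell O has only two open neighbours (L and P), so the path must pass straight through it: one of those is the cell it's entered from and the other is where it exits.
Route from C: down 4 to Q, left 2 to O, up 2 to I, right 1 to J, up 2 to B, left 1 to A, down 1 to D — 13 moves in all.
Check: all 14 open cells covered.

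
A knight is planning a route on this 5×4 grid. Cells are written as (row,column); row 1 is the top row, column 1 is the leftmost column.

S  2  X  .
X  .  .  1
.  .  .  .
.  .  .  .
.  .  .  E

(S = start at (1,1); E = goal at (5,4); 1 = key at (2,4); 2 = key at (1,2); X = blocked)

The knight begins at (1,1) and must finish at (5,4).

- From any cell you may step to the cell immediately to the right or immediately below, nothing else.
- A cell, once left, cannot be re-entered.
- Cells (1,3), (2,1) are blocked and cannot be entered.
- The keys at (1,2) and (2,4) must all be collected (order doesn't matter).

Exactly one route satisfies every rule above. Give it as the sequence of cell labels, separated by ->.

Moves only go right or down, so the column and row indices never decrease.
Route from (1,1): right to (1,2), down to (2,2), 2× right (reaching (2,4)), 3× down (reaching (5,4)) — 7 moves in all.
Check: all required cells visited.

(1,1) -> (1,2) -> (2,2) -> (2,3) -> (2,4) -> (3,4) -> (4,4) -> (5,4)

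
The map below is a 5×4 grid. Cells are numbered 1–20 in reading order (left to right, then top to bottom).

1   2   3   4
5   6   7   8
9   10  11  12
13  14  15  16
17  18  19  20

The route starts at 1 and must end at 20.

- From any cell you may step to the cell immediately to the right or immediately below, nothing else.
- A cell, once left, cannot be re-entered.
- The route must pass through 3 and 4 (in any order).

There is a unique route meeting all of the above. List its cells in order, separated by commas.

Moves only go right or down, so the column and row indices never decrease.
Route from 1: right 3 to 4, down 4 to 20 — 7 moves in all.
Check: all required cells visited.

1, 2, 3, 4, 8, 12, 16, 20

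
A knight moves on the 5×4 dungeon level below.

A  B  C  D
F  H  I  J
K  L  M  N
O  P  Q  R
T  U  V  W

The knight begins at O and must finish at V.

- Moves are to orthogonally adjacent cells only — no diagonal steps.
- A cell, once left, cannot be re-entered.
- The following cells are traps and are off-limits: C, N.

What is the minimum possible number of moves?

3

The Manhattan distance from O to V is |4−5| + |1−3| = 3, so at least 3 moves are needed.
A route of 3 moves achieves this: O → T → U → V.
Since 3 matches the lower bound, it is optimal.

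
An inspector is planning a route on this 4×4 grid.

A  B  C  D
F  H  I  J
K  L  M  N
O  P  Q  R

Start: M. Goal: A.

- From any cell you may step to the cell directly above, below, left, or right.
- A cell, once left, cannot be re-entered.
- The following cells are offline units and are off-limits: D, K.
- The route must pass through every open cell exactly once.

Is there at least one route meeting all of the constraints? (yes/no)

Cell O has only one open neighbour but is neither the start nor the goal, so a Hamiltonian route would have to both enter and leave it through the same neighbour — impossible without revisiting.

no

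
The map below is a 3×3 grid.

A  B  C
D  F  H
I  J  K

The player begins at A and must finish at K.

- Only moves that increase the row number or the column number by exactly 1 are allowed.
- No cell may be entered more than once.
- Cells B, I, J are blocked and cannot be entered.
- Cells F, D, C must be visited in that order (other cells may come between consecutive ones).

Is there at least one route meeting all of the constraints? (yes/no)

no

D lies to the left of F, so going from F to D would need a leftward move — but moves only go right/down, so F cannot be visited before D.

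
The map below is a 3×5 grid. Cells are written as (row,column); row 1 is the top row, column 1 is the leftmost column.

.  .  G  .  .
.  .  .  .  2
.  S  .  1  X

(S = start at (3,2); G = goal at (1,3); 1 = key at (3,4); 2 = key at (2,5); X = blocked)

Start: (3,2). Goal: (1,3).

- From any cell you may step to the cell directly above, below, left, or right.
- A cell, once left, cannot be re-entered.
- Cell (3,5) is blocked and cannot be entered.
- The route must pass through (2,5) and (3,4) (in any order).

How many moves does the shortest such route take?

7

Any route passes through (2,5) and (3,4) in some order between (3,2) and (1,3). Summing Manhattan distances along each leg and taking the cheapest ordering ((3,2) → (3,4) → (2,5) → (1,3)) gives a lower bound of 2 + 2 + 3 = 7 moves.
A route of 7 moves achieves this: (3,2) → (3,3) → (3,4) → (2,4) → (2,5) → (1,5) → (1,4) → (1,3).
Since 7 matches the lower bound, it is optimal.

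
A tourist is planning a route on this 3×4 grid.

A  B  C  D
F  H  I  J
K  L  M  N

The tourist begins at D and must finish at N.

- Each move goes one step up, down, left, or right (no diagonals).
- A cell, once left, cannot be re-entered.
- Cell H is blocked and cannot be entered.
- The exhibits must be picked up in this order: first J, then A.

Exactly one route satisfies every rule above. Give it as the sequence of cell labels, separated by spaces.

The waypoints must appear in the order J, A, with no cell reused.
Route from D: down 1 to J, left 1 to I, up 1 to C, left 2 to A, down 2 to K, right 3 to N — 10 moves in all.
Check: order respected (J at step 1, A at step 5).

D J I C B A F K L M N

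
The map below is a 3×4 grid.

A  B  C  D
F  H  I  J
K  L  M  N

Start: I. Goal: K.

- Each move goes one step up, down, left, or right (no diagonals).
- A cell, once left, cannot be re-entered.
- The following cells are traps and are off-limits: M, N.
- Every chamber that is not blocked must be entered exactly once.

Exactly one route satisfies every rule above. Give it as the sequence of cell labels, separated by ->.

Need to visit all 10 open cells exactly once, starting at I and ending at K.
Route from I: right 1 to J, up 1 to D, left 3 to A, down 1 to F, right 1 to H, down 1 to L, left 1 to K — 9 moves in all.
Check: all 10 open cells covered.

I -> J -> D -> C -> B -> A -> F -> H -> L -> K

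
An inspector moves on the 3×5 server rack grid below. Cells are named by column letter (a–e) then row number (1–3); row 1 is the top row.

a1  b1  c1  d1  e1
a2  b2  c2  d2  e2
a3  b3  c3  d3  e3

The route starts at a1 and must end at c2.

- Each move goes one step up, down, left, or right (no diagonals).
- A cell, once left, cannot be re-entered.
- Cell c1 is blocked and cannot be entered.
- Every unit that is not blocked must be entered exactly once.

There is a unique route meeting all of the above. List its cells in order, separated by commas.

Need to visit all 14 open cells exactly once, starting at a1 and ending at c2.
Cell b1 has only two open neighbours (b2 and a1), so the path must pass straight through it: one of those is the cell it's entered from and the other is where it exits.
Route from a1: right to b1, down to b2, left to a2, down to a3, 4× right (reaching e3), 2× up (reaching e1), left to d1, down to d2, left to c2 — 13 moves in all.
Check: all 14 open cells covered.

a1, b1, b2, a2, a3, b3, c3, d3, e3, e2, e1, d1, d2, c2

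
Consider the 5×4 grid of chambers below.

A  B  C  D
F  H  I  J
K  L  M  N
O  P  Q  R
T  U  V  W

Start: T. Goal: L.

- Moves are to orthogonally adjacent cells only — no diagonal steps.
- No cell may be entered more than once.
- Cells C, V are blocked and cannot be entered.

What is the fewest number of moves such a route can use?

The Manhattan distance from T to L is |5−3| + |1−2| = 3, so at least 3 moves are needed.
A route of 3 moves achieves this: T → O → K → L.
Since 3 matches the lower bound, it is optimal.

3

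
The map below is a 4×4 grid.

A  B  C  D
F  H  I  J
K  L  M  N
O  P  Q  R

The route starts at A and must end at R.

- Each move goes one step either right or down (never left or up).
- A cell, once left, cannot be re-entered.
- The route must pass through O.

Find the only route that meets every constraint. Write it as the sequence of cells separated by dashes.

Moves only go right or down, so the column and row indices never decrease.
Route from A: down 3 to O, right 3 to R — 6 moves in all.
Check: all required cells visited.

A - F - K - O - P - Q - R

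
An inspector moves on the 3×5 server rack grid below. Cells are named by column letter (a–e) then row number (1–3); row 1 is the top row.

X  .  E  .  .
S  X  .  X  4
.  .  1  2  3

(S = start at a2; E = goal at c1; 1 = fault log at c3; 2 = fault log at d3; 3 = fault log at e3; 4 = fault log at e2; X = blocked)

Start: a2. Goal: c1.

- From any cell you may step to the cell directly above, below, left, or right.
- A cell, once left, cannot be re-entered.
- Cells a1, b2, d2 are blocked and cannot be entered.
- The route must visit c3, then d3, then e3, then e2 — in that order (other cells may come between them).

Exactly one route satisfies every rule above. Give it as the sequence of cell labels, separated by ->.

a2 -> a3 -> b3 -> c3 -> d3 -> e3 -> e2 -> e1 -> d1 -> c1

The waypoints must appear in the order c3, d3, e3, e2, with no cell reused.
Route from a2: down to a3, 4× right (reaching e3), 2× up (reaching e1), 2× left (reaching c1) — 9 moves in all.
Check: order respected (1 at step 3, 2 at step 4, 3 at step 5, 4 at step 6).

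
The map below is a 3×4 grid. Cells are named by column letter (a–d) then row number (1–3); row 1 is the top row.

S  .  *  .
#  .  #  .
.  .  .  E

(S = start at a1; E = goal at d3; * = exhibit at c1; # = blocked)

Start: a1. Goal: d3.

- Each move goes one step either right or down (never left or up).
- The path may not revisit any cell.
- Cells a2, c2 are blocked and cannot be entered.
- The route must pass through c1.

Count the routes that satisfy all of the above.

1

A right/down-only route from a1 to d3 makes exactly 2 down-moves and 3 right-moves in some order.
With no other constraints that would be C(5,2) = 10 routes.
Split at c1 and multiply the segment counts (each segment already excludes blocked cells): a1→c1: 1; c1→d3: 1; product = 1.
That gives 1 route.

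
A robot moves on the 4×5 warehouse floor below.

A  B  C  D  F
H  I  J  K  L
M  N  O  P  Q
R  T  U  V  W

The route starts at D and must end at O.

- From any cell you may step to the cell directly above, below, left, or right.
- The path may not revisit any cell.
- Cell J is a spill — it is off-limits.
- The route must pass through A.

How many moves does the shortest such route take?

7

Any route passes through A somewhere between D and O. Summing Manhattan distances along the two legs (D → A → O) gives a lower bound of 3 + 4 = 7 moves.
A route of 7 moves achieves this: D → C → B → A → H → M → N → O.
Since 7 matches the lower bound, it is optimal.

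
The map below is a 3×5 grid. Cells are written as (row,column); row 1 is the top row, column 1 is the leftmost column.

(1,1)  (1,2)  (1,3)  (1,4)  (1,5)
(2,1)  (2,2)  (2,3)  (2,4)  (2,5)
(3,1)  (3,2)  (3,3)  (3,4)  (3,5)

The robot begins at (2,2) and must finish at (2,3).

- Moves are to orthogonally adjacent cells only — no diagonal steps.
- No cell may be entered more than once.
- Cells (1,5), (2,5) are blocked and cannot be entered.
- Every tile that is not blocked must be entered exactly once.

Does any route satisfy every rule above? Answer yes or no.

Cell (3,5) has only one open neighbour but is neither the start nor the goal, so a Hamiltonian route would have to both enter and leave it through the same neighbour — impossible without revisiting.

no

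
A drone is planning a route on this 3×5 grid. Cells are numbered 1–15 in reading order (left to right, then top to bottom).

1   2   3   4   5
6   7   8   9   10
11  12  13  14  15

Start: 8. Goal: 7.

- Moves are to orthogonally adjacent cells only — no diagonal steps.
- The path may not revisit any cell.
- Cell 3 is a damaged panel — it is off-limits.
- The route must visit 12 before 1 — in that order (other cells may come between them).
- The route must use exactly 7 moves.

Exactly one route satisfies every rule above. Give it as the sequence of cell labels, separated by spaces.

The waypoints must appear in the order 12, 1, with no cell reused.
Route from 8: down 1 to 13, left 2 to 11, up 2 to 1, right 1 to 2, down 1 to 7 — 7 moves in all.
Check: order respected (12 at step 2, 1 at step 5); 7 moves as required.

8 13 12 11 6 1 2 7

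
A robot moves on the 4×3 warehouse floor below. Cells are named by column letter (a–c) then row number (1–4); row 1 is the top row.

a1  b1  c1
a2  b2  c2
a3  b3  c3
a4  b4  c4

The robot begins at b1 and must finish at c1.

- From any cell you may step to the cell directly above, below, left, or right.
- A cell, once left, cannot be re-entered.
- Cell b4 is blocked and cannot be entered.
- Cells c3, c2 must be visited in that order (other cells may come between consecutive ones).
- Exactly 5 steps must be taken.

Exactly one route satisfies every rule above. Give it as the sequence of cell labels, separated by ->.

b1 -> b2 -> b3 -> c3 -> c2 -> c1

The waypoints must appear in the order c3, c2, with no cell reused.
Route from b1: down 2 to b3, right 1 to c3, up 2 to c1 — 5 moves in all.
Check: order respected (c3 at step 3, c2 at step 4); 5 moves as required.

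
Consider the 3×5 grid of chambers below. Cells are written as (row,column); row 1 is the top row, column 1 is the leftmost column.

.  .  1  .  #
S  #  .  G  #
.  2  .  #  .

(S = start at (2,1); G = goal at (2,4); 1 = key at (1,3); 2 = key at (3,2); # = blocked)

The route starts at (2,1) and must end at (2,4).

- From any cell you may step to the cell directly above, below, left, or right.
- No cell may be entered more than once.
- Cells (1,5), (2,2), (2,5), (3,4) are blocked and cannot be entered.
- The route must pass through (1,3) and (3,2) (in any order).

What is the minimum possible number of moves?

7

Any route passes through (1,3) and (3,2) in some order between (2,1) and (2,4). Summing Manhattan distances along each leg and taking the cheapest ordering ((2,1) → (3,2) → (1,3) → (2,4)) gives a lower bound of 2 + 3 + 2 = 7 moves.
A route of 7 moves achieves this: (2,1) → (3,1) → (3,2) → (3,3) → (2,3) → (1,3) → (1,4) → (2,4).
Since 7 matches the lower bound, it is optimal.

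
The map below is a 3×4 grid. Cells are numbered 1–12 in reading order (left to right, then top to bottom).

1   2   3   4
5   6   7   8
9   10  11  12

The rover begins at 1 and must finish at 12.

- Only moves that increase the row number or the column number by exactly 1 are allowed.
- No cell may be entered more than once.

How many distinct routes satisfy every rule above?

10

A right/down-only route from 1 to 12 makes exactly 2 down-moves and 3 right-moves in some order.
With no other constraints that would be C(5,2) = 10 routes.
That gives 10 routes.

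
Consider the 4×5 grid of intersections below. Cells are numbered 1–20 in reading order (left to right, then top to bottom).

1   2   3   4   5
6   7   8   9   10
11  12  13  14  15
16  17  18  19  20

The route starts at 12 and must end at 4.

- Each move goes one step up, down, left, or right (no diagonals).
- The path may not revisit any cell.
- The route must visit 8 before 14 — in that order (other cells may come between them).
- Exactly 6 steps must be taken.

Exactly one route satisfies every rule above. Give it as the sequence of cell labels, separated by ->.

12 -> 7 -> 8 -> 13 -> 14 -> 9 -> 4

The waypoints must appear in the order 8, 14, with no cell reused.
Route from 12: up 1 to 7, right 1 to 8, down 1 to 13, right 1 to 14, up 2 to 4 — 6 moves in all.
Check: order respected (8 at step 2, 14 at step 4); 6 moves as required.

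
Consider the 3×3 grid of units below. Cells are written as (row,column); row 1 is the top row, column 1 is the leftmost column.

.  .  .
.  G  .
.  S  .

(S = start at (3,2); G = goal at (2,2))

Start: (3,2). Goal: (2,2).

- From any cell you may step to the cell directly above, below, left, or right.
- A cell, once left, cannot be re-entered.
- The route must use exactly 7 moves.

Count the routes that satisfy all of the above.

2

Need simple routes of exactly 7 moves from (3,2) to (2,2) (Manhattan distance 1, so 3 moves are spent on a detour and 3 undoing it).
Enumerating: (3,2) (3,1) (2,1) (1,1) (1,2) (1,3) (2,3) (2,2) | (3,2) (3,3) (2,3) (1,3) (1,2) (1,1) (2,1) (2,2).
That gives 2 routes.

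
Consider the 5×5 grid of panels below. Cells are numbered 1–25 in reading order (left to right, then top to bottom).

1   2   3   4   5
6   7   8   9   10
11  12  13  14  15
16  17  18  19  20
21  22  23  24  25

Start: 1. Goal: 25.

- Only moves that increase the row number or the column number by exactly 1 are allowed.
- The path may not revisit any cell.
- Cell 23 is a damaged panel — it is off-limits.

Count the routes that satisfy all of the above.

55

A right/down-only route from 1 to 25 makes exactly 4 down-moves and 4 right-moves in some order.
With no other constraints that would be C(8,4) = 70 routes.
Subtract routes through each blocked cell (inclusion–exclusion for overlaps): − through 23: 15 → 55.
That gives 55 routes.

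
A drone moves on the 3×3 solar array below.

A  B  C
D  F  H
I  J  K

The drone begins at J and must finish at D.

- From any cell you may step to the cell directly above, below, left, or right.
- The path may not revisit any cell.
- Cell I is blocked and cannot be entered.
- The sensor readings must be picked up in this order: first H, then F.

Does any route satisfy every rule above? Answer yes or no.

yes

One route that works: J → K → H → F → D.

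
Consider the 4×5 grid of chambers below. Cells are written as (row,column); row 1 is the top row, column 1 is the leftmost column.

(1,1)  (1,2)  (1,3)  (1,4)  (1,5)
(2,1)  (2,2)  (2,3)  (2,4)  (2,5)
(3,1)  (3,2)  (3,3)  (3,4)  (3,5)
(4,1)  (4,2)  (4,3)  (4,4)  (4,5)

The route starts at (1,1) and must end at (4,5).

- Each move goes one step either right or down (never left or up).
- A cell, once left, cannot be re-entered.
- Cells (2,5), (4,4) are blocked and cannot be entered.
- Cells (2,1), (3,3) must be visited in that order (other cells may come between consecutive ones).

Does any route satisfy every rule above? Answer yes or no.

One route that works: (1,1) → (2,1) → (3,1) → (3,2) → (3,3) → (3,4) → (3,5) → (4,5).

yes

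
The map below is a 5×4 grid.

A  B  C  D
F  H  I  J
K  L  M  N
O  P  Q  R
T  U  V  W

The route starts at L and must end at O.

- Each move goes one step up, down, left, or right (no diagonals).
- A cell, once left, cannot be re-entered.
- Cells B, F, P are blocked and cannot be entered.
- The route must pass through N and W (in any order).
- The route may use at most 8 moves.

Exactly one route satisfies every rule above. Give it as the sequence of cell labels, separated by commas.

The 8-move cap with required stops at N, W leaves no slack for detours.
Route from L: 2× right (reaching N), 2× down (reaching W), 3× left (reaching T), up to O — 8 moves in all.
Check: all required cells visited; 8 ≤ 8 moves.

L, M, N, R, W, V, U, T, O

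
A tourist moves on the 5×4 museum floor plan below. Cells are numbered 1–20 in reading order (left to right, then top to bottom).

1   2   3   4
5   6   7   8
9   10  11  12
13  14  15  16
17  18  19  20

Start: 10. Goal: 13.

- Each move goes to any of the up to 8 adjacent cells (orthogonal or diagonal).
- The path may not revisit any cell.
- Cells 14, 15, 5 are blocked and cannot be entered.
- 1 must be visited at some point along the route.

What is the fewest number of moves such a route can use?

6

Any route passes through 1 somewhere between 10 and 13. Summing Chebyshev distances along the two legs (10 → 1 → 13) gives a lower bound of 2 + 3 = 5 moves.
The shortest route satisfying every rule uses 6 moves: 10 → 7 → 2 → 1 → 6 → 9 → 13.
The no-revisit rule (legs can't share cells) pushes the minimum above the 5-move bound; an exhaustive check rules out every length from 5 to 5, leaving 6 as the minimum.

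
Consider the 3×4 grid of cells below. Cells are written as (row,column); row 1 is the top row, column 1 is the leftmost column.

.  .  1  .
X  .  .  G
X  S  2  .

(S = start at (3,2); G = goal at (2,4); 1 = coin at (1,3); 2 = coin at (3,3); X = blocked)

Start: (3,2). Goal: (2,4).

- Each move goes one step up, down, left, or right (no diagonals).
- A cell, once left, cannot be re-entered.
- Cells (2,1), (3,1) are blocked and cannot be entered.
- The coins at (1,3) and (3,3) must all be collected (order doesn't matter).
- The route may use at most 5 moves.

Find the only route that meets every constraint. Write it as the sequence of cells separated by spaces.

(3,2) (3,3) (2,3) (1,3) (1,4) (2,4)

The budget equals the shortest possible length, so every move has to be on a shortest route through the required cells.
Route from (3,2): right to (3,3), 2× up (reaching (1,3)), right to (1,4), down to (2,4) — 5 moves in all.
Check: all required cells visited; 5 ≤ 5 moves.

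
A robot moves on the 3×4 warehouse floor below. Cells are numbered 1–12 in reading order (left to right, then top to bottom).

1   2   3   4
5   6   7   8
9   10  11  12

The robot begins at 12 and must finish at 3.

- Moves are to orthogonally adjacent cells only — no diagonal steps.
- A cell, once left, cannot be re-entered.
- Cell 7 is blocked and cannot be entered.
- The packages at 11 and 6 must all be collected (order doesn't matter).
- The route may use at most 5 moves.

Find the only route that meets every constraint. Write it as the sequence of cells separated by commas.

The 5-move cap with required stops at 11, 6 leaves no slack for detours.
Route from 12: 2× left (reaching 10), 2× up (reaching 2), right to 3 — 5 moves in all.
Check: all required cells visited; 5 ≤ 5 moves.

12, 11, 10, 6, 2, 3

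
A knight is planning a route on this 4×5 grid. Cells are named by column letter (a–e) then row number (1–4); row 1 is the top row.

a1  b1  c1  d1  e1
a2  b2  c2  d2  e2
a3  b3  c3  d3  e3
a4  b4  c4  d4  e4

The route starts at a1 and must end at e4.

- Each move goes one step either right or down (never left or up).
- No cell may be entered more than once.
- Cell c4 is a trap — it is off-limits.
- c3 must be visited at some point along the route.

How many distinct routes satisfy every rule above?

12

A right/down-only route from a1 to e4 makes exactly 3 down-moves and 4 right-moves in some order.
With no other constraints that would be C(7,3) = 35 routes.
Split at c3 and multiply the segment counts (each segment already excludes blocked cells): a1→c3: 6; c3→e4: 2; product = 12.
That gives 12 routes.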